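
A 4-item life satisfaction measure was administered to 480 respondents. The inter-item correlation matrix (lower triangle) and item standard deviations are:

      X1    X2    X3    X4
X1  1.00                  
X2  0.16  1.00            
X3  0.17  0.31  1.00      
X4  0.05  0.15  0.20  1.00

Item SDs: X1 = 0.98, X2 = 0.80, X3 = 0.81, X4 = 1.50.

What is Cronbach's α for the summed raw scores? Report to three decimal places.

Σσ²ᵢ = 0.98² + 0.80² + 0.81² + 1.50² = 4.5065
Covariances σ_ij = r_ij · s_i · s_j:
  σ(X1,X2) = 0.16 × 0.98 × 0.80 = 0.1254
  σ(X1,X3) = 0.17 × 0.98 × 0.81 = 0.1349
  σ(X1,X4) = 0.05 × 0.98 × 1.50 = 0.0735
  σ(X2,X3) = 0.31 × 0.80 × 0.81 = 0.2009
  σ(X2,X4) = 0.15 × 0.80 × 1.50 = 0.1800
  σ(X3,X4) = 0.20 × 0.81 × 1.50 = 0.2430
σ²_T = Σσ²ᵢ + 2·Σσ_ij = 4.5065 + 2 × 0.9577 = 6.4219
α = (4/3)·(1 − 4.5065/6.4219) = 0.398

Cronbach's α = 0.398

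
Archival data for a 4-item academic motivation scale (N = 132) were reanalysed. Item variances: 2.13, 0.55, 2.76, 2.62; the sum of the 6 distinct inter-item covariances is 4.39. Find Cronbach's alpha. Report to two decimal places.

α = 0.70

ΣVar(i) = 2.13 + 0.55 + 2.76 + 2.62 = 8.06
Sum of distinct covariances = 4.39
σ²_T = ΣVar(i) + 2·Σcov = 8.06 + 2 × 4.39 = 16.84
α = (4/3)·(1 − 8.06/16.84) = 0.70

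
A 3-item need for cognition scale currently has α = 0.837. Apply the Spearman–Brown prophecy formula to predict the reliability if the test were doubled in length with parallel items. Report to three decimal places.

Length factor m = 2
α' = m·α / (1 + (m−1)·α)
   = 2 × 0.837 / (1 + (2 − 1) × 0.837)
   = 1.6740 / 1.8370 = 0.911

predicted reliability = 0.911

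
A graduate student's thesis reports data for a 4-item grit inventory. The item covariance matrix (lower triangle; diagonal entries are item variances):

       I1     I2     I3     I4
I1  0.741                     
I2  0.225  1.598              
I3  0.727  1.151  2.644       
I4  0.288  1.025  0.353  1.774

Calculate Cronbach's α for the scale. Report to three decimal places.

α = 0.703

Σσ²ᵢ = 0.741 + 1.598 + 2.644 + 1.774 = 6.757
Sum of off-diagonal covariances = 3.769
Var(T) = 6.757 + 2 × 3.769 = 14.295
α = (k/(k−1))·(1 − Σσ²ᵢ/Var(T)) = (4/3)·(1 − 6.757/14.295) = 0.703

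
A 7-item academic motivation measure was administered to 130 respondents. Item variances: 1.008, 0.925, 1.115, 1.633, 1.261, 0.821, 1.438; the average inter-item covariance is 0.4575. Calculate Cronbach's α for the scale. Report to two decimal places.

α = 0.82

Σσ²ᵢ = 1.008 + 0.925 + 1.115 + 1.633 + 1.261 + 0.821 + 1.438 = 8.201
Sum of the 21 distinct covariances = 21 × 0.4575 = 9.6075
total variance = Σσ²ᵢ + 2·Σcov = 8.201 + 2 × 9.6075 = 27.4160
α = (7/6)·(1 − 8.201/27.4160) = 0.82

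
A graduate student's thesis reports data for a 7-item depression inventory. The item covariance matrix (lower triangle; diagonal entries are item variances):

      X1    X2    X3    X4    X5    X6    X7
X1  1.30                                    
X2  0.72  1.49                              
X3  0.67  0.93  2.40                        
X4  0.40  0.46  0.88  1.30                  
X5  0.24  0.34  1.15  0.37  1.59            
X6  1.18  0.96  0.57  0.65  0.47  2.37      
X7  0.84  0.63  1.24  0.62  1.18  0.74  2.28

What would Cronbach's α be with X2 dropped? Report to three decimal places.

α = 0.799

Remaining items: X1, X3, X4, X5, X6, X7 (k = 6).
sum of item variances = 1.30 + 2.40 + 1.30 + 1.59 + 2.37 + 2.28 = 11.24
total variance = 11.24 + 2 × 11.20 = 33.64
α (item deleted) = (6/5)·(1 − 11.24/33.64) = 0.799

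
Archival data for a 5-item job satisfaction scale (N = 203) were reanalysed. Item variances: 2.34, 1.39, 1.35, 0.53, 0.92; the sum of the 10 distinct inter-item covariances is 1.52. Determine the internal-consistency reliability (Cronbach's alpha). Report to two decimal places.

α = 0.40

Σσ²ᵢ = 2.34 + 1.39 + 1.35 + 0.53 + 0.92 = 6.53
Sum of distinct covariances = 1.52
total variance = Σσ²ᵢ + 2·Σcov = 6.53 + 2 × 1.52 = 9.57
α = (5/4)·(1 − 6.53/9.57) = 0.40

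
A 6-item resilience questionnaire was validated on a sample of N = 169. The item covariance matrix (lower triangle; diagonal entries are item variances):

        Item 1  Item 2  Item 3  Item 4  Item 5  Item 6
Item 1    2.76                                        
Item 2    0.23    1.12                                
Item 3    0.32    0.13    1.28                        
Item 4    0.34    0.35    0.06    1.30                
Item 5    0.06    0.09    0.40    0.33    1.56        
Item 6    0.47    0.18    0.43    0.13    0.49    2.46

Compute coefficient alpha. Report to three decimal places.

α = 0.520

sum of item variances = 2.76 + 1.12 + 1.28 + 1.30 + 1.56 + 2.46 = 10.48
Sum of off-diagonal covariances = 4.01
Var(T) = 10.48 + 2 × 4.01 = 18.50
α = (k/(k−1))·(1 − sum of item variances/Var(T)) = (6/5)·(1 − 10.48/18.50) = 0.520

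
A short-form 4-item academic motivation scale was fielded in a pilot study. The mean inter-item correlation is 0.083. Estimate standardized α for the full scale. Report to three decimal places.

α = 0.266

Standardized α = k·r̄ / (1 + (k−1)·r̄) = 4 × 0.083 / (1 + 3 × 0.083)
  = 0.3320 / 1.2490 = 0.266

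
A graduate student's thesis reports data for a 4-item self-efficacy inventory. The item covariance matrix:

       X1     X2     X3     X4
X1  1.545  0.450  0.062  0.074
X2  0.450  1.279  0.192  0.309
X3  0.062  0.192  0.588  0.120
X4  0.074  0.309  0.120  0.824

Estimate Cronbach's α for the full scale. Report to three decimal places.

ΣVar(i) = 1.545 + 1.279 + 0.588 + 0.824 = 4.236
Sum of the distinct covariances = 1.207
total variance = 4.236 + 2 × 1.207 = 6.650
α = (k/(k−1))·(1 − ΣVar(i)/total variance) = (4/3)·(1 − 4.236/6.650) = 0.484

Cronbach's α = 0.484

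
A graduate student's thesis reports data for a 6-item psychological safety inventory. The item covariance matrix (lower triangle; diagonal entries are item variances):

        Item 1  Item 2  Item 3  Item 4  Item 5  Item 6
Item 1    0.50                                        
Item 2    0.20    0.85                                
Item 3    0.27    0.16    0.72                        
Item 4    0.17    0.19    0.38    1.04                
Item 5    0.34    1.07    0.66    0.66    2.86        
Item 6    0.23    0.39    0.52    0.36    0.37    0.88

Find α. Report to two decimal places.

α = 0.76

Σσᵢ² = 0.50 + 0.85 + 0.72 + 1.04 + 2.86 + 0.88 = 6.85
Sum of off-diagonal covariances = 5.97
total variance = 6.85 + 2 × 5.97 = 18.79
α = (k/(k−1))·(1 − Σσᵢ²/total variance) = (6/5)·(1 − 6.85/18.79) = 0.76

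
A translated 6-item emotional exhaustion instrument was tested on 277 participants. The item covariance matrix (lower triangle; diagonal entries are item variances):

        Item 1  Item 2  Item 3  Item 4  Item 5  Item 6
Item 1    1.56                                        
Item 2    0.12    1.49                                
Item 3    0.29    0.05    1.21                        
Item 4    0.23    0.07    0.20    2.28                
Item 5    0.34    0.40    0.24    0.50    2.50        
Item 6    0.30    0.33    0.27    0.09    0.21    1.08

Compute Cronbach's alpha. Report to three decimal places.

Σσᵢ² = 1.56 + 1.49 + 1.21 + 2.28 + 2.50 + 1.08 = 10.12
Sum of off-diagonal covariances = 3.64
σ²_total = 10.12 + 2 × 3.64 = 17.40
α = (k/(k−1))·(1 − Σσᵢ²/σ²_total) = (6/5)·(1 − 10.12/17.40) = 0.502

α = 0.502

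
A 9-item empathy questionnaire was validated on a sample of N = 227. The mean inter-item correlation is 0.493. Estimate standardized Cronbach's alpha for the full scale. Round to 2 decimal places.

Standardized α = k·r̄ / (1 + (k−1)·r̄) = 9 × 0.493 / (1 + 8 × 0.493)
  = 4.4370 / 4.9440 = 0.90

α = 0.90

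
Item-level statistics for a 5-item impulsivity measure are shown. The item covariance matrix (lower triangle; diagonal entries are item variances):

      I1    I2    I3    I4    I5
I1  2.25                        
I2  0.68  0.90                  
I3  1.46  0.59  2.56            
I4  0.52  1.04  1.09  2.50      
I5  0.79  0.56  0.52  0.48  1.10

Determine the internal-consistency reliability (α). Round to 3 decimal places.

α = 0.780

ΣVar(i) = 2.25 + 0.90 + 2.56 + 2.50 + 1.10 = 9.31
Sum of the distinct covariances = 7.73
σ²_T = 9.31 + 2 × 7.73 = 24.77
α = (k/(k−1))·(1 − ΣVar(i)/σ²_T) = (5/4)·(1 − 9.31/24.77) = 0.780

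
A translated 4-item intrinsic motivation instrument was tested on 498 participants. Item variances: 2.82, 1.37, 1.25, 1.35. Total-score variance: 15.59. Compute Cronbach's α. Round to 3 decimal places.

α = 0.753

Σσᵢ² = 2.82 + 1.37 + 1.25 + 1.35 = 6.79
α = (k/(k−1))·(1 − Σσᵢ²/Var(T)) = (4/3)·(1 − 6.79/15.59) = 0.753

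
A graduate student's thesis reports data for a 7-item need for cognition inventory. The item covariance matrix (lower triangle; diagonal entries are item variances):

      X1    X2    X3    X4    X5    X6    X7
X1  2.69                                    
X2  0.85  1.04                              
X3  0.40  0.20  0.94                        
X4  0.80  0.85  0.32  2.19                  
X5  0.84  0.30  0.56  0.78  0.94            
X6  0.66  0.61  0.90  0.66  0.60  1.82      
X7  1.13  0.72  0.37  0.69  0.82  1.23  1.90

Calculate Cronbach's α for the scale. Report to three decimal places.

α = 0.832

ΣVar(i) = 2.69 + 1.04 + 0.94 + 2.19 + 0.94 + 1.82 + 1.90 = 11.52
Sum of off-diagonal covariances = 14.29
total variance = 11.52 + 2 × 14.29 = 40.10
α = (k/(k−1))·(1 − ΣVar(i)/total variance) = (7/6)·(1 − 11.52/40.10) = 0.832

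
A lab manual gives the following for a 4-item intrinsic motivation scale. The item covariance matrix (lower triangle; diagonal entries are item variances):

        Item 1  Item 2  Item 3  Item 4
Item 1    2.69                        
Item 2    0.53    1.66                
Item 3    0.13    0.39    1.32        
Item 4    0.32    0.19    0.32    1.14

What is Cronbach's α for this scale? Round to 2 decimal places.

ΣVar(i) = 2.69 + 1.66 + 1.32 + 1.14 = 6.81
Sum of off-diagonal covariances = 1.88
σ²_T = 6.81 + 2 × 1.88 = 10.57
α = (k/(k−1))·(1 − ΣVar(i)/σ²_T) = (4/3)·(1 − 6.81/10.57) = 0.47

Cronbach's α = 0.47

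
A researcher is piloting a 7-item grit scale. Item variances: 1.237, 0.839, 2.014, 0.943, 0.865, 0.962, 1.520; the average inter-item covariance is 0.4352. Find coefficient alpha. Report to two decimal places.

sum of item variances = 1.237 + 0.839 + 2.014 + 0.943 + 0.865 + 0.962 + 1.520 = 8.380
Sum of the 21 distinct covariances = 21 × 0.4352 = 9.1392
σ²_total = sum of item variances + 2·Σcov = 8.380 + 2 × 9.1392 = 26.6584
α = (7/6)·(1 − 8.380/26.6584) = 0.80

coefficient alpha = 0.80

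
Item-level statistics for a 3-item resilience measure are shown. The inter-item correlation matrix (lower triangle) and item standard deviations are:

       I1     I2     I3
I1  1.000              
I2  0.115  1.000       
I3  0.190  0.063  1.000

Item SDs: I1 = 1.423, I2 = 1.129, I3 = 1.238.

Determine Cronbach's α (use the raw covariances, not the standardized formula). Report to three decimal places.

α = 0.301

Σσ²ᵢ = 1.423² + 1.129² + 1.238² = 4.8322
Covariances σ_ij = r_ij · s_i · s_j:
  σ(I1,I2) = 0.115 × 1.423 × 1.129 = 0.1848
  σ(I1,I3) = 0.190 × 1.423 × 1.238 = 0.3347
  σ(I2,I3) = 0.063 × 1.129 × 1.238 = 0.0881
σ²_T = Σσ²ᵢ + 2·Σσ_ij = 4.8322 + 2 × 0.6076 = 6.0474
α = (3/2)·(1 − 4.8322/6.0474) = 0.301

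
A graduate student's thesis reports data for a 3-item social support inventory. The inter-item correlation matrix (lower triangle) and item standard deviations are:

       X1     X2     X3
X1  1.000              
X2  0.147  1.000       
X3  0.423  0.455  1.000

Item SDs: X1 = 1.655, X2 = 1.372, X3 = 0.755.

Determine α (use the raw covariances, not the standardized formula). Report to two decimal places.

Σσ²ᵢ = 1.655² + 1.372² + 0.755² = 5.1914
Covariances σ_ij = r_ij · s_i · s_j:
  σ(X1,X2) = 0.147 × 1.655 × 1.372 = 0.3338
  σ(X1,X3) = 0.423 × 1.655 × 0.755 = 0.5285
  σ(X2,X3) = 0.455 × 1.372 × 0.755 = 0.4713
σ²_T = Σσ²ᵢ + 2·Σσ_ij = 5.1914 + 2 × 1.3336 = 7.8586
α = (3/2)·(1 − 5.1914/7.8586) = 0.51

α = 0.51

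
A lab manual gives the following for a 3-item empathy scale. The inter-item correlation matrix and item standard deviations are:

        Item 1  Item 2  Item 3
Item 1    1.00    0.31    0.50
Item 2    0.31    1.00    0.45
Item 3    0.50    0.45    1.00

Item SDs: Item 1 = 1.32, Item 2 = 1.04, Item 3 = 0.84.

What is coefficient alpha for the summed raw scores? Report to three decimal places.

Σσ²ᵢ = 1.32² + 1.04² + 0.84² = 3.5296
Covariances σ_ij = r_ij · s_i · s_j:
  σ(Item 1,Item 2) = 0.31 × 1.32 × 1.04 = 0.4256
  σ(Item 1,Item 3) = 0.50 × 1.32 × 0.84 = 0.5544
  σ(Item 2,Item 3) = 0.45 × 1.04 × 0.84 = 0.3931
σ²_T = Σσ²ᵢ + 2·Σσ_ij = 3.5296 + 2 × 1.3731 = 6.2758
α = (3/2)·(1 − 3.5296/6.2758) = 0.656

α = 0.656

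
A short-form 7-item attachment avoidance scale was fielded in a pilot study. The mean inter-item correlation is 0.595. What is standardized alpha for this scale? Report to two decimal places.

α = 0.91

Standardized α = k·r̄ / (1 + (k−1)·r̄) = 7 × 0.595 / (1 + 6 × 0.595)
  = 4.1650 / 4.5700 = 0.91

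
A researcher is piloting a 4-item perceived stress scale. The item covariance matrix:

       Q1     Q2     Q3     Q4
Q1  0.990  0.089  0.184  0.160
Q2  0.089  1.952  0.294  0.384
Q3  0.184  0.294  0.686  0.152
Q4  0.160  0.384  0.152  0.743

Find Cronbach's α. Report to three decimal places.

ΣVar(i) = 0.990 + 1.952 + 0.686 + 0.743 = 4.371
Σ_{i<j} σ_ij = 1.263
total variance = 4.371 + 2 × 1.263 = 6.897
α = (k/(k−1))·(1 − ΣVar(i)/total variance) = (4/3)·(1 − 4.371/6.897) = 0.488

Cronbach's α = 0.488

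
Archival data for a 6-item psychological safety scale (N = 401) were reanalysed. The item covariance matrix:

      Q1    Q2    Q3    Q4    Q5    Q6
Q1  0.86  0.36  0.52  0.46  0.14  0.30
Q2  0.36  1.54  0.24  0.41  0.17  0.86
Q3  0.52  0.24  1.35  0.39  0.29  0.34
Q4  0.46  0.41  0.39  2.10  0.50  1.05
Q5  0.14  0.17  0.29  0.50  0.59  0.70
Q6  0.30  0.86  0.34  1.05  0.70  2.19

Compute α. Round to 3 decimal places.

α = 0.731

Σσᵢ² = 0.86 + 1.54 + 1.35 + 2.10 + 0.59 + 2.19 = 8.63
Σ_{i<j} σ_ij = 6.73
σ²_T = 8.63 + 2 × 6.73 = 22.09
α = (k/(k−1))·(1 − Σσᵢ²/σ²_T) = (6/5)·(1 − 8.63/22.09) = 0.731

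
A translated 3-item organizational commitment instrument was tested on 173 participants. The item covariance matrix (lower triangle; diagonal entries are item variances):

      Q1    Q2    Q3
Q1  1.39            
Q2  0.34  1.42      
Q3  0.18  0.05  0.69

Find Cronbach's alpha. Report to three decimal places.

ΣVar(i) = 1.39 + 1.42 + 0.69 = 3.50
Σ_{i<j} σ_ij = 0.57
total variance = 3.50 + 2 × 0.57 = 4.64
α = (k/(k−1))·(1 − ΣVar(i)/total variance) = (3/2)·(1 − 3.50/4.64) = 0.369

α = 0.369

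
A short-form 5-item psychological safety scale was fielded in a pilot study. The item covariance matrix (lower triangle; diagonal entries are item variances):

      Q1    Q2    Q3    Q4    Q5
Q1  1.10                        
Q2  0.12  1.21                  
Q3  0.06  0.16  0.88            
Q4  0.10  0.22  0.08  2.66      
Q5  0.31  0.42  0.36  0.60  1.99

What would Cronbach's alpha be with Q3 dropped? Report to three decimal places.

Cronbach's alpha = 0.450

Remaining items: Q1, Q2, Q4, Q5 (k = 4).
Σσ²ᵢ = 1.10 + 1.21 + 2.66 + 1.99 = 6.96
σ²_total = 6.96 + 2 × 1.77 = 10.50
α (item deleted) = (4/3)·(1 − 6.96/10.50) = 0.450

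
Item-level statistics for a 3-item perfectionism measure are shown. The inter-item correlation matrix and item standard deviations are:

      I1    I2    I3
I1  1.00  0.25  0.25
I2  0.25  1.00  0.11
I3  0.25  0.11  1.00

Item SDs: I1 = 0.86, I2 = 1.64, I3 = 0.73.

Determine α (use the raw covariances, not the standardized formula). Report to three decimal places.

Σσ²ᵢ = 0.86² + 1.64² + 0.73² = 3.9621
Covariances σ_ij = r_ij · s_i · s_j:
  σ(I1,I2) = 0.25 × 0.86 × 1.64 = 0.3526
  σ(I1,I3) = 0.25 × 0.86 × 0.73 = 0.1570
  σ(I2,I3) = 0.11 × 1.64 × 0.73 = 0.1317
σ²_T = Σσ²ᵢ + 2·Σσ_ij = 3.9621 + 2 × 0.6413 = 5.2447
α = (3/2)·(1 − 3.9621/5.2447) = 0.367

α = 0.367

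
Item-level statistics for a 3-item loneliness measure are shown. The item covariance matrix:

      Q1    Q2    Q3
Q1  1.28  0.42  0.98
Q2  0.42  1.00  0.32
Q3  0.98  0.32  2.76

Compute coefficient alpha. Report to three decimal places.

coefficient alpha = 0.608

ΣVar(i) = 1.28 + 1.00 + 2.76 = 5.04
Sum of the distinct covariances = 1.72
σ²_T = 5.04 + 2 × 1.72 = 8.48
α = (k/(k−1))·(1 − ΣVar(i)/σ²_T) = (3/2)·(1 − 5.04/8.48) = 0.608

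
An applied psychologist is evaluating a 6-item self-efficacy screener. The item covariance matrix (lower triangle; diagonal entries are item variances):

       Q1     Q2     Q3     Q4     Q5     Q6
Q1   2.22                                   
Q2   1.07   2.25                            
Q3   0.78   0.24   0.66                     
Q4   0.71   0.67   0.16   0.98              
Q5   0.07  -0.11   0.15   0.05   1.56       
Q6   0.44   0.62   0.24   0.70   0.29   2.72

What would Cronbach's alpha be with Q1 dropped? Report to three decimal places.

Remaining items: Q2, Q3, Q4, Q5, Q6 (k = 5).
sum of item variances = 2.25 + 0.66 + 0.98 + 1.56 + 2.72 = 8.17
Var(T) = 8.17 + 2 × 3.01 = 14.19
α (item deleted) = (5/4)·(1 − 8.17/14.19) = 0.530

α = 0.530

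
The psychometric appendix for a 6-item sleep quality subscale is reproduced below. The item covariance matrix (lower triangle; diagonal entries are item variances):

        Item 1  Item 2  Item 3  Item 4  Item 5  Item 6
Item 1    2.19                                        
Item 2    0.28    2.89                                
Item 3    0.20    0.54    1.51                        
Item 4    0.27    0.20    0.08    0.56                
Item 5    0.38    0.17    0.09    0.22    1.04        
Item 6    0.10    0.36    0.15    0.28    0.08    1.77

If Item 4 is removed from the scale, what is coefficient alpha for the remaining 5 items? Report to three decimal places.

α = 0.417

Remaining items: Item 1, Item 2, Item 3, Item 5, Item 6 (k = 5).
Σσᵢ² = 2.19 + 2.89 + 1.51 + 1.04 + 1.77 = 9.40
total variance = 9.40 + 2 × 2.35 = 14.10
α (item deleted) = (5/4)·(1 − 9.40/14.10) = 0.417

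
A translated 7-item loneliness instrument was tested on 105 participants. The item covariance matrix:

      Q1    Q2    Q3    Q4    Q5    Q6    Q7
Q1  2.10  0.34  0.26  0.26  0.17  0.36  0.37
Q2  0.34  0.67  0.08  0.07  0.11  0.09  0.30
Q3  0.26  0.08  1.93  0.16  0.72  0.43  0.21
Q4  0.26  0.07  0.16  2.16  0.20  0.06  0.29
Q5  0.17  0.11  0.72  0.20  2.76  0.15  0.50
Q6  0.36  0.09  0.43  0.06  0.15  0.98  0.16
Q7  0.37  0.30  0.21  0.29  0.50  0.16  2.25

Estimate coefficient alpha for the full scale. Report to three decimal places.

Σσᵢ² = 2.10 + 0.67 + 1.93 + 2.16 + 2.76 + 0.98 + 2.25 = 12.85
Σ_{i<j} σ_ij = 5.29
σ²_T = 12.85 + 2 × 5.29 = 23.43
α = (k/(k−1))·(1 − Σσᵢ²/σ²_T) = (7/6)·(1 − 12.85/23.43) = 0.527

coefficient alpha = 0.527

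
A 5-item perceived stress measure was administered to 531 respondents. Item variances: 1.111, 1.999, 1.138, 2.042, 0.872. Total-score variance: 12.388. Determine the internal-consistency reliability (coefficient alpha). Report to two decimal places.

coefficient alpha = 0.53

Σσᵢ² = 1.111 + 1.999 + 1.138 + 2.042 + 0.872 = 7.162
α = (k/(k−1))·(1 − Σσᵢ²/σ²_T) = (5/4)·(1 − 7.162/12.388) = 0.53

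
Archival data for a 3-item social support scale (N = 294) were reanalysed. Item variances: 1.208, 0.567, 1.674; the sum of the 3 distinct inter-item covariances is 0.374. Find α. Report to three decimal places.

α = 0.267

sum of item variances = 1.208 + 0.567 + 1.674 = 3.449
Sum of distinct covariances = 0.374
total variance = sum of item variances + 2·Σcov = 3.449 + 2 × 0.374 = 4.197
α = (3/2)·(1 − 3.449/4.197) = 0.267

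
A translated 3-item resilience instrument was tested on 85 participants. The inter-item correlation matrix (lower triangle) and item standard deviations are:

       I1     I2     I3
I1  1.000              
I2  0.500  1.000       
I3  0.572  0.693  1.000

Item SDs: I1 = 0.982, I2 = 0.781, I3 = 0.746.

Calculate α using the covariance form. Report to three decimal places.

α = 0.797

Σσ²ᵢ = 0.982² + 0.781² + 0.746² = 2.1308
Covariances σ_ij = r_ij · s_i · s_j:
  σ(I1,I2) = 0.500 × 0.982 × 0.781 = 0.3835
  σ(I1,I3) = 0.572 × 0.982 × 0.746 = 0.4190
  σ(I2,I3) = 0.693 × 0.781 × 0.746 = 0.4038
σ²_T = Σσ²ᵢ + 2·Σσ_ij = 2.1308 + 2 × 1.2063 = 4.5434
α = (3/2)·(1 − 2.1308/4.5434) = 0.797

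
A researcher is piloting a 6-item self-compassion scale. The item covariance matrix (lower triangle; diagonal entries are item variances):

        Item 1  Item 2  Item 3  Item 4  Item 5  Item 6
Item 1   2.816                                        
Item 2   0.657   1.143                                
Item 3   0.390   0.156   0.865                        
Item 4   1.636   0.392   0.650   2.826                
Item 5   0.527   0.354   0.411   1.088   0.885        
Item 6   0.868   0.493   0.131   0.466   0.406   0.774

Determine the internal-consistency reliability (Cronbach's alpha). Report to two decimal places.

Cronbach's alpha = 0.78

ΣVar(i) = 2.816 + 1.143 + 0.865 + 2.826 + 0.885 + 0.774 = 9.309
Σ_{i<j} σ_ij = 8.625
total variance = 9.309 + 2 × 8.625 = 26.559
α = (k/(k−1))·(1 − ΣVar(i)/total variance) = (6/5)·(1 − 9.309/26.559) = 0.78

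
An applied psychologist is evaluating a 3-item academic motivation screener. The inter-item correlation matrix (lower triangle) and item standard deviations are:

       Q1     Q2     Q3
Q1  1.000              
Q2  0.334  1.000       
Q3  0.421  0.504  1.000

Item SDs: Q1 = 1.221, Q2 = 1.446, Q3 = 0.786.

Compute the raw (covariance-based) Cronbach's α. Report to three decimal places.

Σσ²ᵢ = 1.221² + 1.446² + 0.786² = 4.1996
Covariances σ_ij = r_ij · s_i · s_j:
  σ(Q1,Q2) = 0.334 × 1.221 × 1.446 = 0.5897
  σ(Q1,Q3) = 0.421 × 1.221 × 0.786 = 0.4040
  σ(Q2,Q3) = 0.504 × 1.446 × 0.786 = 0.5728
σ²_T = Σσ²ᵢ + 2·Σσ_ij = 4.1996 + 2 × 1.5665 = 7.3326
α = (3/2)·(1 − 4.1996/7.3326) = 0.641

Cronbach's α = 0.641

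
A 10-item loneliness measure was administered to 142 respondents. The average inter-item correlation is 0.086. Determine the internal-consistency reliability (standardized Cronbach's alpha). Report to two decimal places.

Standardized α = k·r̄ / (1 + (k−1)·r̄) = 10 × 0.086 / (1 + 9 × 0.086)
  = 0.8600 / 1.7740 = 0.48

α = 0.48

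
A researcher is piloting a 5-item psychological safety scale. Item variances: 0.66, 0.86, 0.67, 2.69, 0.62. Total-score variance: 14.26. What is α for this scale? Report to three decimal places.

α = 0.768

Σσᵢ² = 0.66 + 0.86 + 0.67 + 2.69 + 0.62 = 5.50
α = (k/(k−1))·(1 − Σσᵢ²/total variance) = (5/4)·(1 − 5.50/14.26) = 0.768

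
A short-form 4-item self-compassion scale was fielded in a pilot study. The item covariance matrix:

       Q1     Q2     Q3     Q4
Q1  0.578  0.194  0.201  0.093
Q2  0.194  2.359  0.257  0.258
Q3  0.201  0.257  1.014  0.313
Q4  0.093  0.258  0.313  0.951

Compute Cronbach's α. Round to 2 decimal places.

Cronbach's α = 0.47

sum of item variances = 0.578 + 2.359 + 1.014 + 0.951 = 4.902
Σ_{i<j} σ_ij = 1.316
total variance = 4.902 + 2 × 1.316 = 7.534
α = (k/(k−1))·(1 − sum of item variances/total variance) = (4/3)·(1 − 4.902/7.534) = 0.47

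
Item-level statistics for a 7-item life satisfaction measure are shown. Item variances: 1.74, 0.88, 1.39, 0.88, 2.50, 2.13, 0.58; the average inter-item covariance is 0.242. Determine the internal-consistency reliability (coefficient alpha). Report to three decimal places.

coefficient alpha = 0.585

Σσᵢ² = 1.74 + 0.88 + 1.39 + 0.88 + 2.50 + 2.13 + 0.58 = 10.10
Sum of the 21 distinct covariances = 21 × 0.242 = 5.082
total variance = Σσᵢ² + 2·Σcov = 10.10 + 2 × 5.082 = 20.264
α = (7/6)·(1 − 10.10/20.264) = 0.585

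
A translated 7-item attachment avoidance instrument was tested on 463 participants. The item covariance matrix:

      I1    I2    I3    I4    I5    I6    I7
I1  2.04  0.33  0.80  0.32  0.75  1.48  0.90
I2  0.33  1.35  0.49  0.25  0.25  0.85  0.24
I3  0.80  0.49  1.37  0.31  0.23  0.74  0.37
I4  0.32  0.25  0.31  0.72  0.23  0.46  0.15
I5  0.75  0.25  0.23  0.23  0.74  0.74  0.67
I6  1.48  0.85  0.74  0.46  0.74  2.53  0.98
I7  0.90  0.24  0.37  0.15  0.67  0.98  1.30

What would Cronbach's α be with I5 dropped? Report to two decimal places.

α = 0.78

Remaining items: I1, I2, I3, I4, I6, I7 (k = 6).
ΣVar(i) = 2.04 + 1.35 + 1.37 + 0.72 + 2.53 + 1.30 = 9.31
σ²_T = 9.31 + 2 × 8.67 = 26.65
α (item deleted) = (6/5)·(1 − 9.31/26.65) = 0.78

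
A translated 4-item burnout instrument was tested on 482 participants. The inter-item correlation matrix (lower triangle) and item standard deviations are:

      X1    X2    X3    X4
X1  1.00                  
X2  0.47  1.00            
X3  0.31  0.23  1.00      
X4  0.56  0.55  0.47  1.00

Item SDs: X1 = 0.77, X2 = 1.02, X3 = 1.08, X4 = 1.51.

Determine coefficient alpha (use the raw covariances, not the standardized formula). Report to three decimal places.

coefficient alpha = 0.738

Σσ²ᵢ = 0.77² + 1.02² + 1.08² + 1.51² = 5.0798
Covariances σ_ij = r_ij · s_i · s_j:
  σ(X1,X2) = 0.47 × 0.77 × 1.02 = 0.3691
  σ(X1,X3) = 0.31 × 0.77 × 1.08 = 0.2578
  σ(X1,X4) = 0.56 × 0.77 × 1.51 = 0.6511
  σ(X2,X3) = 0.23 × 1.02 × 1.08 = 0.2534
  σ(X2,X4) = 0.55 × 1.02 × 1.51 = 0.8471
  σ(X3,X4) = 0.47 × 1.08 × 1.51 = 0.7665
σ²_T = Σσ²ᵢ + 2·Σσ_ij = 5.0798 + 2 × 3.1450 = 11.3698
α = (4/3)·(1 − 5.0798/11.3698) = 0.738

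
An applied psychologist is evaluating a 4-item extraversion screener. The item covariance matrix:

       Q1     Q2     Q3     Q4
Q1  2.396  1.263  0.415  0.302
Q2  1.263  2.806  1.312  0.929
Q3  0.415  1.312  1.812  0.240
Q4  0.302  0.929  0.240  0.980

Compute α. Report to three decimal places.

sum of item variances = 2.396 + 2.806 + 1.812 + 0.980 = 7.994
Sum of off-diagonal covariances = 4.461
σ²_total = 7.994 + 2 × 4.461 = 16.916
α = (k/(k−1))·(1 − sum of item variances/σ²_total) = (4/3)·(1 − 7.994/16.916) = 0.703

α = 0.703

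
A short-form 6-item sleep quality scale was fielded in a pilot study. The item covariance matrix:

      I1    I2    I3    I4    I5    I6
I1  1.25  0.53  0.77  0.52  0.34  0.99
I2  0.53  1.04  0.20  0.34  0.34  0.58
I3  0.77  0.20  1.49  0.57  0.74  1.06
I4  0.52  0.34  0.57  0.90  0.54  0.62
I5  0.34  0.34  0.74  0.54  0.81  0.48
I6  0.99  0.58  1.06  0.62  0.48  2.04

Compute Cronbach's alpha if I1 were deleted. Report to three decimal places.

Remaining items: I2, I3, I4, I5, I6 (k = 5).
ΣVar(i) = 1.04 + 1.49 + 0.90 + 0.81 + 2.04 = 6.28
σ²_total = 6.28 + 2 × 5.47 = 17.22
α (item deleted) = (5/4)·(1 − 6.28/17.22) = 0.794

α = 0.794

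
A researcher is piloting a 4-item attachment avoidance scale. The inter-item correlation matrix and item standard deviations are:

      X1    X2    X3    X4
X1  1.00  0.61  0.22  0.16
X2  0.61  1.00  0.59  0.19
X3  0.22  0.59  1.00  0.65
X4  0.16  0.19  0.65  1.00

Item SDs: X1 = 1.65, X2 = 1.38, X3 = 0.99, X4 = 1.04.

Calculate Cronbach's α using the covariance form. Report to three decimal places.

Σσ²ᵢ = 1.65² + 1.38² + 0.99² + 1.04² = 6.6886
Covariances σ_ij = r_ij · s_i · s_j:
  σ(X1,X2) = 0.61 × 1.65 × 1.38 = 1.3890
  σ(X1,X3) = 0.22 × 1.65 × 0.99 = 0.3594
  σ(X1,X4) = 0.16 × 1.65 × 1.04 = 0.2746
  σ(X2,X3) = 0.59 × 1.38 × 0.99 = 0.8061
  σ(X2,X4) = 0.19 × 1.38 × 1.04 = 0.2727
  σ(X3,X4) = 0.65 × 0.99 × 1.04 = 0.6692
σ²_T = Σσ²ᵢ + 2·Σσ_ij = 6.6886 + 2 × 3.7710 = 14.2306
α = (4/3)·(1 − 6.6886/14.2306) = 0.707

α = 0.707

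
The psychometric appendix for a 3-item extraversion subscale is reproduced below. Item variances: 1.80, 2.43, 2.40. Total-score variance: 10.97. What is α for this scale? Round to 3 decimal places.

α = 0.593

Σσ²ᵢ = 1.80 + 2.43 + 2.40 = 6.63
α = (k/(k−1))·(1 − Σσ²ᵢ/σ²_total) = (3/2)·(1 − 6.63/10.97) = 0.593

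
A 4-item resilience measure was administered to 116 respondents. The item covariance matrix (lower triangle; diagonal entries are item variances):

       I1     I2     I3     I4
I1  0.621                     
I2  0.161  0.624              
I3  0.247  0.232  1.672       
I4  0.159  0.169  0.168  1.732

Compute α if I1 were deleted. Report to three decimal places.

α = 0.330

Remaining items: I2, I3, I4 (k = 3).
Σσ²ᵢ = 0.624 + 1.672 + 1.732 = 4.028
total variance = 4.028 + 2 × 0.569 = 5.166
α (item deleted) = (3/2)·(1 − 4.028/5.166) = 0.330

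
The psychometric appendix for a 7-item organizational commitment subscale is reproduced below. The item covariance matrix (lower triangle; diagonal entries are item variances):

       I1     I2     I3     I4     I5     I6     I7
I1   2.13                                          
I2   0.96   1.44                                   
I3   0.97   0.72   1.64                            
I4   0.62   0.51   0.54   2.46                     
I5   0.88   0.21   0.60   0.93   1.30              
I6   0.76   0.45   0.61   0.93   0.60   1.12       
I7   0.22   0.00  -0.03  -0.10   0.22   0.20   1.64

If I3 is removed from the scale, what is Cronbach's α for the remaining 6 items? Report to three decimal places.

Remaining items: I1, I2, I4, I5, I6, I7 (k = 6).
Σσᵢ² = 2.13 + 1.44 + 2.46 + 1.30 + 1.12 + 1.64 = 10.09
σ²_T = 10.09 + 2 × 7.39 = 24.87
α (item deleted) = (6/5)·(1 − 10.09/24.87) = 0.713

Cronbach's α = 0.713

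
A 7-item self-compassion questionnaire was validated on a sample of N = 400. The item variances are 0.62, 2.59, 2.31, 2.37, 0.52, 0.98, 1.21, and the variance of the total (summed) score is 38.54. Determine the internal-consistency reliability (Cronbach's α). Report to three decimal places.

ΣVar(i) = 0.62 + 2.59 + 2.31 + 2.37 + 0.52 + 0.98 + 1.21 = 10.60
α = (k/(k−1))·(1 − ΣVar(i)/total variance) = (7/6)·(1 − 10.60/38.54) = 0.846

α = 0.846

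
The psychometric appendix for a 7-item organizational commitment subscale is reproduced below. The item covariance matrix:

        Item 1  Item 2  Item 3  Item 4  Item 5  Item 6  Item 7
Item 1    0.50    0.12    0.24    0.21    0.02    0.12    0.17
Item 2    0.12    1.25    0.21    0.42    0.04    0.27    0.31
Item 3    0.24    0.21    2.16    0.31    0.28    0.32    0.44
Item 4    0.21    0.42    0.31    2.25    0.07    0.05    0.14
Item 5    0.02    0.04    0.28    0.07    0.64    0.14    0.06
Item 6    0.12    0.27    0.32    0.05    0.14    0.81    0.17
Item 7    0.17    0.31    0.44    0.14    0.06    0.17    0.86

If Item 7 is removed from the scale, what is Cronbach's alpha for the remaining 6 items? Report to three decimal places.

Remaining items: Item 1, Item 2, Item 3, Item 4, Item 5, Item 6 (k = 6).
Σσᵢ² = 0.50 + 1.25 + 2.16 + 2.25 + 0.64 + 0.81 = 7.61
σ²_total = 7.61 + 2 × 2.82 = 13.25
α (item deleted) = (6/5)·(1 − 7.61/13.25) = 0.511

Cronbach's alpha = 0.511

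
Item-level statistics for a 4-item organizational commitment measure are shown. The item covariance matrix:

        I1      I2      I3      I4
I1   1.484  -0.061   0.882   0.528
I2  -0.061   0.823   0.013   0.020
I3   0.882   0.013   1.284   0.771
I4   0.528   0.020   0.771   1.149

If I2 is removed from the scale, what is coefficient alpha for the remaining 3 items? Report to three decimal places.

Remaining items: I1, I3, I4 (k = 3).
sum of item variances = 1.484 + 1.284 + 1.149 = 3.917
σ²_T = 3.917 + 2 × 2.181 = 8.279
α (item deleted) = (3/2)·(1 − 3.917/8.279) = 0.790

α = 0.790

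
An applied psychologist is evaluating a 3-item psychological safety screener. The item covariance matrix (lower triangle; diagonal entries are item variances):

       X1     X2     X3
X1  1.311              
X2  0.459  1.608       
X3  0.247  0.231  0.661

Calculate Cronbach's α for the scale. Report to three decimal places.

Σσ²ᵢ = 1.311 + 1.608 + 0.661 = 3.580
Sum of off-diagonal covariances = 0.937
total variance = 3.580 + 2 × 0.937 = 5.454
α = (k/(k−1))·(1 − Σσ²ᵢ/total variance) = (3/2)·(1 − 3.580/5.454) = 0.515

α = 0.515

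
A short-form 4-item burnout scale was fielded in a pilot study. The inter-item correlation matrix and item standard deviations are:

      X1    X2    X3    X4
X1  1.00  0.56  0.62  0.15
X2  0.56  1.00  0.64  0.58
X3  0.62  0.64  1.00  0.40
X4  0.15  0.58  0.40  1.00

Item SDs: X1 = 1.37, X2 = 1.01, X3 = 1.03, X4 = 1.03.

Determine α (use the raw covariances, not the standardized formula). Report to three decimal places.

Σσ²ᵢ = 1.37² + 1.01² + 1.03² + 1.03² = 5.0188
Covariances σ_ij = r_ij · s_i · s_j:
  σ(X1,X2) = 0.56 × 1.37 × 1.01 = 0.7749
  σ(X1,X3) = 0.62 × 1.37 × 1.03 = 0.8749
  σ(X1,X4) = 0.15 × 1.37 × 1.03 = 0.2117
  σ(X2,X3) = 0.64 × 1.01 × 1.03 = 0.6658
  σ(X2,X4) = 0.58 × 1.01 × 1.03 = 0.6034
  σ(X3,X4) = 0.40 × 1.03 × 1.03 = 0.4244
σ²_T = Σσ²ᵢ + 2·Σσ_ij = 5.0188 + 2 × 3.5551 = 12.1290
α = (4/3)·(1 − 5.0188/12.1290) = 0.782

α = 0.782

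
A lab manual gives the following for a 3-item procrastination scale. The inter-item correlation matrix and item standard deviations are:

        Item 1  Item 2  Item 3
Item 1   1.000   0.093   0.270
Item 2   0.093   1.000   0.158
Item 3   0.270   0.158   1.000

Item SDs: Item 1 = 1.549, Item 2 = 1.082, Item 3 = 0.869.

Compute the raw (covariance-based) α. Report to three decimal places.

α = 0.354

Σσ²ᵢ = 1.549² + 1.082² + 0.869² = 4.3253
Covariances σ_ij = r_ij · s_i · s_j:
  σ(Item 1,Item 2) = 0.093 × 1.549 × 1.082 = 0.1559
  σ(Item 1,Item 3) = 0.270 × 1.549 × 0.869 = 0.3634
  σ(Item 2,Item 3) = 0.158 × 1.082 × 0.869 = 0.1486
σ²_T = Σσ²ᵢ + 2·Σσ_ij = 4.3253 + 2 × 0.6679 = 5.6611
α = (3/2)·(1 − 4.3253/5.6611) = 0.354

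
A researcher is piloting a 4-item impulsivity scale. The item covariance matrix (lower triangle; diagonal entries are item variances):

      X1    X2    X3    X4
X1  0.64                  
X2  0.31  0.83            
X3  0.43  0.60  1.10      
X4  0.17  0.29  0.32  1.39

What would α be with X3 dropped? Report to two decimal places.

α = 0.53

Remaining items: X1, X2, X4 (k = 3).
Σσᵢ² = 0.64 + 0.83 + 1.39 = 2.86
Var(T) = 2.86 + 2 × 0.77 = 4.40
α (item deleted) = (3/2)·(1 − 2.86/4.40) = 0.53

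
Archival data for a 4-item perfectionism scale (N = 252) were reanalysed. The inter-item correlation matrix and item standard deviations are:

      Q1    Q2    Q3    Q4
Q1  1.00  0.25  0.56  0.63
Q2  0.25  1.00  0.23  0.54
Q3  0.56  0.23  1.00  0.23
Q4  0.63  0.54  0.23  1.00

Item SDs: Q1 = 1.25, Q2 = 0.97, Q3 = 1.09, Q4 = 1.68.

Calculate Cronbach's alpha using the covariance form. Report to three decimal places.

Cronbach's alpha = 0.729

Σσ²ᵢ = 1.25² + 0.97² + 1.09² + 1.68² = 6.5139
Covariances σ_ij = r_ij · s_i · s_j:
  σ(Q1,Q2) = 0.25 × 1.25 × 0.97 = 0.3031
  σ(Q1,Q3) = 0.56 × 1.25 × 1.09 = 0.7630
  σ(Q1,Q4) = 0.63 × 1.25 × 1.68 = 1.3230
  σ(Q2,Q3) = 0.23 × 0.97 × 1.09 = 0.2432
  σ(Q2,Q4) = 0.54 × 0.97 × 1.68 = 0.8800
  σ(Q3,Q4) = 0.23 × 1.09 × 1.68 = 0.4212
σ²_T = Σσ²ᵢ + 2·Σσ_ij = 6.5139 + 2 × 3.9335 = 14.3809
α = (4/3)·(1 − 6.5139/14.3809) = 0.729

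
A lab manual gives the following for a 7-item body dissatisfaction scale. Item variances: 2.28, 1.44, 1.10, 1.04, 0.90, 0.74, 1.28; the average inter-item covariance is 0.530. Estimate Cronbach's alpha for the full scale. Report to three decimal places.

Σσ²ᵢ = 2.28 + 1.44 + 1.10 + 1.04 + 0.90 + 0.74 + 1.28 = 8.78
Sum of the 21 distinct covariances = 21 × 0.530 = 11.130
σ²_T = Σσ²ᵢ + 2·Σcov = 8.78 + 2 × 11.130 = 31.040
α = (7/6)·(1 − 8.78/31.040) = 0.837

α = 0.837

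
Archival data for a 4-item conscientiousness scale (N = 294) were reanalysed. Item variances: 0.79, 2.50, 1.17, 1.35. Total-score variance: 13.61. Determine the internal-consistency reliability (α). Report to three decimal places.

α = 0.764

Σσ²ᵢ = 0.79 + 2.50 + 1.17 + 1.35 = 5.81
α = (k/(k−1))·(1 − Σσ²ᵢ/σ²_T) = (4/3)·(1 − 5.81/13.61) = 0.764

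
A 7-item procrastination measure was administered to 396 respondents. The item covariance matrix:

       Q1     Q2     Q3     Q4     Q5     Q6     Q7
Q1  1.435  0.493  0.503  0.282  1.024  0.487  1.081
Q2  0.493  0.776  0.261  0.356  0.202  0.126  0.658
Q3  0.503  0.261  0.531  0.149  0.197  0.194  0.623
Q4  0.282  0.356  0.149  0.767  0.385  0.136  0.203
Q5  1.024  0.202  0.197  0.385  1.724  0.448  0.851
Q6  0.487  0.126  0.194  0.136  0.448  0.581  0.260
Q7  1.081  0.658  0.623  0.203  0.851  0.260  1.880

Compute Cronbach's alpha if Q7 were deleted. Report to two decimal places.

Cronbach's alpha = 0.77

Remaining items: Q1, Q2, Q3, Q4, Q5, Q6 (k = 6).
Σσ²ᵢ = 1.435 + 0.776 + 0.531 + 0.767 + 1.724 + 0.581 = 5.814
Var(T) = 5.814 + 2 × 5.243 = 16.300
α (item deleted) = (6/5)·(1 − 5.814/16.300) = 0.77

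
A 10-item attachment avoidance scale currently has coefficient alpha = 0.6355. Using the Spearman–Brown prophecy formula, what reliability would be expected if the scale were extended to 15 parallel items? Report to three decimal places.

predicted reliability = 0.723

Length factor m = 15/10 = 1.5000
α' = m·α / (1 + (m−1)·α)
   = 15/10 × 0.6355 / (1 + (15/10 − 1) × 0.6355)
   = 0.9532 / 1.3177 = 0.723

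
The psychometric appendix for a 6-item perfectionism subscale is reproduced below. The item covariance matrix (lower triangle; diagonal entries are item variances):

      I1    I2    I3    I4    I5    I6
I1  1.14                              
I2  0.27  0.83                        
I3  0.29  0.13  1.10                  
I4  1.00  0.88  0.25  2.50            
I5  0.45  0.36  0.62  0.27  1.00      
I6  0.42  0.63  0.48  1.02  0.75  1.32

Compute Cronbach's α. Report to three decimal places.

Σσᵢ² = 1.14 + 0.83 + 1.10 + 2.50 + 1.00 + 1.32 = 7.89
Σ_{i<j} σ_ij = 7.82
total variance = 7.89 + 2 × 7.82 = 23.53
α = (k/(k−1))·(1 − Σσᵢ²/total variance) = (6/5)·(1 − 7.89/23.53) = 0.798

Cronbach's α = 0.798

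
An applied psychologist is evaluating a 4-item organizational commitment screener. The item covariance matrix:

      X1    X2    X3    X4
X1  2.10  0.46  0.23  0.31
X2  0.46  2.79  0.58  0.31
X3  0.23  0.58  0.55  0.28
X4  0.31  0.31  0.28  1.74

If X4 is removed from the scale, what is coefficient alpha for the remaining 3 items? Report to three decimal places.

α = 0.477

Remaining items: X1, X2, X3 (k = 3).
sum of item variances = 2.10 + 2.79 + 0.55 = 5.44
σ²_total = 5.44 + 2 × 1.27 = 7.98
α (item deleted) = (3/2)·(1 − 5.44/7.98) = 0.477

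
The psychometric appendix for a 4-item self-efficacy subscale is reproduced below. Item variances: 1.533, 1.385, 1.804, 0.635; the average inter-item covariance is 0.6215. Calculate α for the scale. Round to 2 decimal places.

α = 0.78

ΣVar(i) = 1.533 + 1.385 + 1.804 + 0.635 = 5.357
Sum of the 6 distinct covariances = 6 × 0.6215 = 3.7290
total variance = ΣVar(i) + 2·Σcov = 5.357 + 2 × 3.7290 = 12.8150
α = (4/3)·(1 − 5.357/12.8150) = 0.78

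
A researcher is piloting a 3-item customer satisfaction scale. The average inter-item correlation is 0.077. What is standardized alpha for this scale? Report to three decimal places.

standardized alpha = 0.200

Standardized α = k·r̄ / (1 + (k−1)·r̄) = 3 × 0.077 / (1 + 2 × 0.077)
  = 0.2310 / 1.1540 = 0.200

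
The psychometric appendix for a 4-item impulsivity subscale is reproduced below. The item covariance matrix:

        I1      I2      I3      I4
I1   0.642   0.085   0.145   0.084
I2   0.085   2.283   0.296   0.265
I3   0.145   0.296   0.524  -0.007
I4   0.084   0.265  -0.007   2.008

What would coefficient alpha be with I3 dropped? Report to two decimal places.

Remaining items: I1, I2, I4 (k = 3).
Σσ²ᵢ = 0.642 + 2.283 + 2.008 = 4.933
σ²_T = 4.933 + 2 × 0.434 = 5.801
α (item deleted) = (3/2)·(1 − 4.933/5.801) = 0.22

α = 0.22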